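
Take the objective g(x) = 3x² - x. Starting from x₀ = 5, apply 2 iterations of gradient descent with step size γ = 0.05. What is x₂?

2.535

g′(x) = 6x - 1
Step 1: g′(5) = 29; x₁ = 5 − 0.05·29 = 3.55
Step 2: g′(3.55) = 20.3; x₂ = 3.55 − 0.05·20.3 = 2.535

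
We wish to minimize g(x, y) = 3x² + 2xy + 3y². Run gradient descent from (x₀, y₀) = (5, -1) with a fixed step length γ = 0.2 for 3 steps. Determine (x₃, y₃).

∇g = (6x + 2y, 2x + 6y)
(x₁, y₁) = (5, -1) − 0.2·(28, 4) = (-0.6, -1.8)
(x₂, y₂) = (-0.6, -1.8) − 0.2·(-7.2, -12) = (0.84, 0.6)
(x₃, y₃) = (0.84, 0.6) − 0.2·(6.24, 5.28) = (-0.408, -0.456)

(-0.408, -0.456)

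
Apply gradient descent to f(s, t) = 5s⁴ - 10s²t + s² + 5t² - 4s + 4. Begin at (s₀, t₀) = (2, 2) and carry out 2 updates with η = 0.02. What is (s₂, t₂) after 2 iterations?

(0.8224, 1.952)

∇f = (20s³ - 20st + 2s - 4, -10s² + 10t)
Step 1: at (2, 2), ∇f = (80, -20) → (2, 2) − 0.02·(80, -20) = (0.4, 2.4)
Step 2: at (0.4, 2.4), ∇f = (-21.12, 22.4) → (0.4, 2.4) − 0.02·(-21.12, 22.4) = (0.8224, 1.952)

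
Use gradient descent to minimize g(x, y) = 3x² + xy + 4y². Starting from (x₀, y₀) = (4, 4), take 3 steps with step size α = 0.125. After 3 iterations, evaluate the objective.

0.0098876953125

∇g = (6x + y, x + 8y)
(x₁, y₁) = (4, 4) − 0.125·(28, 36) = (0.5, -0.5)
(x₂, y₂) = (0.5, -0.5) − 0.125·(2.5, -3.5) = (0.1875, -0.0625)
(x₃, y₃) = (0.1875, -0.0625) − 0.125·(1.0625, -0.3125) = (0.0546875, -0.0234375)
g(0.0546875, -0.0234375) = 0.0098876953125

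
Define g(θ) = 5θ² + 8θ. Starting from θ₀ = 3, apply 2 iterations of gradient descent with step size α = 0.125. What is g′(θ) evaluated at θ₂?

2.375

g′(θ) = 10θ + 8
Step 1: g′(3) = 38; θ₁ = 3 − 0.125·38 = -1.75
Step 2: g′(-1.75) = -9.5; θ₂ = -1.75 − 0.125·(-9.5) = -0.5625
g′(θ) at (-0.5625) = 2.375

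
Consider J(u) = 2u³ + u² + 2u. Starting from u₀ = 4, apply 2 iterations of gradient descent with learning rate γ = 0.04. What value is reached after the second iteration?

J′(u) = 6u² + 2u + 2
Step 1: J′(4) = 106; u₁ = 4 − 0.04·106 = -0.24
Step 2: J′(-0.24) = 1.8656; u₂ = -0.24 − 0.04·1.8656 = -0.314624

-0.314624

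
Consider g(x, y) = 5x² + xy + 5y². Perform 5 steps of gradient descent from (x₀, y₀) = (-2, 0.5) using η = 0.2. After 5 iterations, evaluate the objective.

∇g = (10x + y, x + 10y)
Step 1: at (-2, 0.5), ∇g = (-19.5, 3) → (-2, 0.5) − 0.2·(-19.5, 3) = (1.9, -0.1)
Step 2: at (1.9, -0.1), ∇g = (18.9, 0.9) → (1.9, -0.1) − 0.2·(18.9, 0.9) = (-1.88, -0.28)
Step 3: at (-1.88, -0.28), ∇g = (-19.08, -4.68) → (-1.88, -0.28) − 0.2·(-19.08, -4.68) = (1.936, 0.656)
Step 4: at (1.936, 0.656), ∇g = (20.016, 8.496) → (1.936, 0.656) − 0.2·(20.016, 8.496) = (-2.0672, -1.0432)
Step 5: at (-2.0672, -1.0432), ∇g = (-21.7152, -12.4992) → (-2.0672, -1.0432) − 0.2·(-21.7152, -12.4992) = (2.27584, 1.45664)
g(2.27584, 1.45664) = 39.8213185536

39.8213185536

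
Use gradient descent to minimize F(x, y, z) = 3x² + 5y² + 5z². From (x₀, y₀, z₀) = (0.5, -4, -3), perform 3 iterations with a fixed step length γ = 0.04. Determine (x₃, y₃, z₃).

(0.219488, -0.864, -0.648)

∇F = (6x, 10y, 10z)
(x₁, y₁, z₁) = (0.5, -4, -3) − 0.04·(3, -40, -30) = (0.38, -2.4, -1.8)
(x₂, y₂, z₂) = (0.38, -2.4, -1.8) − 0.04·(2.28, -24, -18) = (0.2888, -1.44, -1.08)
(x₃, y₃, z₃) = (0.2888, -1.44, -1.08) − 0.04·(1.7328, -14.4, -10.8) = (0.219488, -0.864, -0.648)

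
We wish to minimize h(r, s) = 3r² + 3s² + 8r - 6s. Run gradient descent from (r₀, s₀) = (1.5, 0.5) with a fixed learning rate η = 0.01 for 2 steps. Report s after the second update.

∇h = (6r + 8, 6s - 6)
Step 1: at (1.5, 0.5), ∇h = (17, -3) → (1.5, 0.5) − 0.01·(17, -3) = (1.33, 0.53)
Step 2: at (1.33, 0.53), ∇h = (15.98, -2.82) → (1.33, 0.53) − 0.01·(15.98, -2.82) = (1.1702, 0.5582)
s = 0.5582

0.5582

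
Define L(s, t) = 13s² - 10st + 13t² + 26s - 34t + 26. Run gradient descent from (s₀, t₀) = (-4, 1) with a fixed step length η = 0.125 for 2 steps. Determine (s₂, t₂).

(-22.75, 19.75)

∇L = (26s - 10t + 26, -10s + 26t - 34)
(s₁, t₁) = (-4, 1) − 0.125·(-88, 32) = (7, -3)
(s₂, t₂) = (7, -3) − 0.125·(238, -182) = (-22.75, 19.75)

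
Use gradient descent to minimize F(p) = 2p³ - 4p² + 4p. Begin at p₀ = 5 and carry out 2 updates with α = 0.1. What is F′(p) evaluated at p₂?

F′(p) = 6p² - 8p + 4
p₁ = 5 − 0.1·114 = -6.4
p₂ = -6.4 − 0.1·300.96 = -36.496
F′(p) at (-36.496) = 8287.716096

8287.716096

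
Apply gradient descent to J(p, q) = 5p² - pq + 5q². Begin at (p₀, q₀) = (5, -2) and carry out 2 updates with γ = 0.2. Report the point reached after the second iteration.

(6, -4.08)

∇J = (10p - q, -p + 10q)
Step 1: at (5, -2), ∇J = (52, -25) → (5, -2) − 0.2·(52, -25) = (-5.4, 3)
Step 2: at (-5.4, 3), ∇J = (-57, 35.4) → (-5.4, 3) − 0.2·(-57, 35.4) = (6, -4.08)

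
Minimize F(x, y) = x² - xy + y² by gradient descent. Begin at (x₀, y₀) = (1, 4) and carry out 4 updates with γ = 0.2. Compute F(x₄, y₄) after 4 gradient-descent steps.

∇F = (2x - y, -x + 2y)
Step 1: at (1, 4), ∇F = (-2, 7) → (1, 4) − 0.2·(-2, 7) = (1.4, 2.6)
Step 2: at (1.4, 2.6), ∇F = (0.2, 3.8) → (1.4, 2.6) − 0.2·(0.2, 3.8) = (1.36, 1.84)
Step 3: at (1.36, 1.84), ∇F = (0.88, 2.32) → (1.36, 1.84) − 0.2·(0.88, 2.32) = (1.184, 1.376)
Step 4: at (1.184, 1.376), ∇F = (0.992, 1.568) → (1.184, 1.376) − 0.2·(0.992, 1.568) = (0.9856, 1.0624)
F(0.9856, 1.0624) = 1.05299968

1.05299968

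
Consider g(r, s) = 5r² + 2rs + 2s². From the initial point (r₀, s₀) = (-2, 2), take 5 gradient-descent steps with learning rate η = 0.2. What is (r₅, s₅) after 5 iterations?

(2.25984, 0.69312)

∇g = (10r + 2s, 2r + 4s)
Step 1: at (-2, 2), ∇g = (-16, 4) → (-2, 2) − 0.2·(-16, 4) = (1.2, 1.2)
Step 2: at (1.2, 1.2), ∇g = (14.4, 7.2) → (1.2, 1.2) − 0.2·(14.4, 7.2) = (-1.68, -0.24)
Step 3: at (-1.68, -0.24), ∇g = (-17.28, -4.32) → (-1.68, -0.24) − 0.2·(-17.28, -4.32) = (1.776, 0.624)
Step 4: at (1.776, 0.624), ∇g = (19.008, 6.048) → (1.776, 0.624) − 0.2·(19.008, 6.048) = (-2.0256, -0.5856)
Step 5: at (-2.0256, -0.5856), ∇g = (-21.4272, -6.3936) → (-2.0256, -0.5856) − 0.2·(-21.4272, -6.3936) = (2.25984, 0.69312)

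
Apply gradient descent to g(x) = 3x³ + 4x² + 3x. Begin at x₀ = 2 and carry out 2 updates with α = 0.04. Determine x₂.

-0.2704

g′(x) = 9x² + 8x + 3
x₁ = 2 − 0.04·55 = -0.2
x₂ = -0.2 − 0.04·1.76 = -0.2704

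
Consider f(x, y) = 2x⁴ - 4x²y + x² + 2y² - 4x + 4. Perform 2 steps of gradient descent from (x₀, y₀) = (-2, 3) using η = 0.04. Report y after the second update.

∇f = (8x³ - 8xy + 2x - 4, -4x² + 4y)
(x₁, y₁) = (-2, 3) − 0.04·(-24, -4) = (-1.04, 3.16)
(x₂, y₂) = (-1.04, 3.16) − 0.04·(11.212288, 8.3136) = (-1.48849152, 2.827456)
y = 2.827456

2.827456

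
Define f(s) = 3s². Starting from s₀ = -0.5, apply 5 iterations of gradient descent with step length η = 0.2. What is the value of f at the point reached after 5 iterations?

0.0000000768

f′(s) = 6s
s₁ = -0.5 − 0.2·(-3) = 0.1
s₂ = 0.1 − 0.2·0.6 = -0.02
s₃ = -0.02 − 0.2·(-0.12) = 0.004
s₄ = 0.004 − 0.2·0.024 = -0.0008
s₅ = -0.0008 − 0.2·(-0.0048) = 0.00016
f(0.00016) = 0.0000000768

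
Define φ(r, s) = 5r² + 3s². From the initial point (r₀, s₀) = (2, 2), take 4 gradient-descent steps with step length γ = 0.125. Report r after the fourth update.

∇φ = (10r, 6s)
(r₁, s₁) = (2, 2) − 0.125·(20, 12) = (-0.5, 0.5)
(r₂, s₂) = (-0.5, 0.5) − 0.125·(-5, 3) = (0.125, 0.125)
(r₃, s₃) = (0.125, 0.125) − 0.125·(1.25, 0.75) = (-0.03125, 0.03125)
(r₄, s₄) = (-0.03125, 0.03125) − 0.125·(-0.3125, 0.1875) = (0.0078125, 0.0078125)
r = 0.0078125

0.0078125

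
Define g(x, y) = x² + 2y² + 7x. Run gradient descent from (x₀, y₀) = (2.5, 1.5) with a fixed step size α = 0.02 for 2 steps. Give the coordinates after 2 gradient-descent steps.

(2.0296, 1.2696)

∇g = (2x + 7, 4y)
Step 1: at (2.5, 1.5), ∇g = (12, 6) → (2.5, 1.5) − 0.02·(12, 6) = (2.26, 1.38)
Step 2: at (2.26, 1.38), ∇g = (11.52, 5.52) → (2.26, 1.38) − 0.02·(11.52, 5.52) = (2.0296, 1.2696)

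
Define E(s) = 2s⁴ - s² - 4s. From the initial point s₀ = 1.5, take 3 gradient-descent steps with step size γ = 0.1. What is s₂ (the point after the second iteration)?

E′(s) = 8s³ - 2s - 4
s₁ = 1.5 − 0.1·20 = -0.5
s₂ = -0.5 − 0.1·(-4) = -0.1

-0.1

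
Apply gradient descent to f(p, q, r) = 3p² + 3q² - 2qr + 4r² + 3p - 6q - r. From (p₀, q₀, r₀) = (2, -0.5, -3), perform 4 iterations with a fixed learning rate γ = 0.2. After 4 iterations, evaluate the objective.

0.73576896

∇f = (6p + 3, 6q - 2r - 6, -2q + 8r - 1)
Step 1: at (2, -0.5, -3), ∇f = (15, -3, -24) → (2, -0.5, -3) − 0.2·(15, -3, -24) = (-1, 0.1, 1.8)
Step 2: at (-1, 0.1, 1.8), ∇f = (-3, -9, 13.2) → (-1, 0.1, 1.8) − 0.2·(-3, -9, 13.2) = (-0.4, 1.9, -0.84)
Step 3: at (-0.4, 1.9, -0.84), ∇f = (0.6, 7.08, -11.52) → (-0.4, 1.9, -0.84) − 0.2·(0.6, 7.08, -11.52) = (-0.52, 0.484, 1.464)
Step 4: at (-0.52, 0.484, 1.464), ∇f = (-0.12, -6.024, 9.744) → (-0.52, 0.484, 1.464) − 0.2·(-0.12, -6.024, 9.744) = (-0.496, 1.6888, -0.4848)
f(-0.496, 1.6888, -0.4848) = 0.73576896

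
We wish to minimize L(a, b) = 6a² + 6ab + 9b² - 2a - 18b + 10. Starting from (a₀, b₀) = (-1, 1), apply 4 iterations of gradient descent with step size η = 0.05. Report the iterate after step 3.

∇L = (12a + 6b - 2, 6a + 18b - 18)
Step 1: at (-1, 1), ∇L = (-8, -6) → (-1, 1) − 0.05·(-8, -6) = (-0.6, 1.3)
Step 2: at (-0.6, 1.3), ∇L = (-1.4, 1.8) → (-0.6, 1.3) − 0.05·(-1.4, 1.8) = (-0.53, 1.21)
Step 3: at (-0.53, 1.21), ∇L = (-1.1, 0.6) → (-0.53, 1.21) − 0.05·(-1.1, 0.6) = (-0.475, 1.18)

(-0.475, 1.18)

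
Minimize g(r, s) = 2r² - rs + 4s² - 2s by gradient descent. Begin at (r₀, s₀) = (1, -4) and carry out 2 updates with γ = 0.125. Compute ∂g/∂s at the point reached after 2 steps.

∇g = (4r - s, -r + 8s - 2)
Step 1: at (1, -4), ∇g = (8, -35) → (1, -4) − 0.125·(8, -35) = (0, 0.375)
Step 2: at (0, 0.375), ∇g = (-0.375, 1) → (0, 0.375) − 0.125·(-0.375, 1) = (0.046875, 0.25)
∂g/∂s at (0.046875, 0.25) = -0.046875

-0.046875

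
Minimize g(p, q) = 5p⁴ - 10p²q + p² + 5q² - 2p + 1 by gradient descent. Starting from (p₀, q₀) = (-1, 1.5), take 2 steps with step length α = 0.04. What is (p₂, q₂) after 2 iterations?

∇g = (20p³ - 20pq + 2p - 2, -10p² + 10q)
Step 1: at (-1, 1.5), ∇g = (6, 5) → (-1, 1.5) − 0.04·(6, 5) = (-1.24, 1.3)
Step 2: at (-1.24, 1.3), ∇g = (-10.37248, -2.376) → (-1.24, 1.3) − 0.04·(-10.37248, -2.376) = (-0.8251008, 1.39504)

(-0.8251008, 1.39504)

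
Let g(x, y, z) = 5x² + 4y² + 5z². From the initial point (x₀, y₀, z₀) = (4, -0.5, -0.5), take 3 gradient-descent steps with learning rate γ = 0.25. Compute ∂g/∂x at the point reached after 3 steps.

-135

∇g = (10x, 8y, 10z)
Step 1: at (4, -0.5, -0.5), ∇g = (40, -4, -5) → (4, -0.5, -0.5) − 0.25·(40, -4, -5) = (-6, 0.5, 0.75)
Step 2: at (-6, 0.5, 0.75), ∇g = (-60, 4, 7.5) → (-6, 0.5, 0.75) − 0.25·(-60, 4, 7.5) = (9, -0.5, -1.125)
Step 3: at (9, -0.5, -1.125), ∇g = (90, -4, -11.25) → (9, -0.5, -1.125) − 0.25·(90, -4, -11.25) = (-13.5, 0.5, 1.6875)
∂g/∂x at (-13.5, 0.5, 1.6875) = -135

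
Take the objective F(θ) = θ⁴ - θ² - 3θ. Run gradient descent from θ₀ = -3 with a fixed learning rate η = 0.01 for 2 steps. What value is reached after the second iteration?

F′(θ) = 4θ³ - 2θ - 3
θ₁ = -3 − 0.01·(-105) = -1.95
θ₂ = -1.95 − 0.01·(-28.7595) = -1.662405

-1.662405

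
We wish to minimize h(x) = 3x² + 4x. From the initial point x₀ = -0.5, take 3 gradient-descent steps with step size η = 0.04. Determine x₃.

h′(x) = 6x + 4
Step 1: h′(-0.5) = 1; x₁ = -0.5 − 0.04·1 = -0.54
Step 2: h′(-0.54) = 0.76; x₂ = -0.54 − 0.04·0.76 = -0.5704
Step 3: h′(-0.5704) = 0.5776; x₃ = -0.5704 − 0.04·0.5776 = -0.593504

-0.593504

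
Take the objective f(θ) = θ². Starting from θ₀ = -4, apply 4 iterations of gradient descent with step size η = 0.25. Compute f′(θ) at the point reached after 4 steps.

f′(θ) = 2θ
Step 1: f′(-4) = -8; θ₁ = -4 − 0.25·(-8) = -2
Step 2: f′(-2) = -4; θ₂ = -2 − 0.25·(-4) = -1
Step 3: f′(-1) = -2; θ₃ = -1 − 0.25·(-2) = -0.5
Step 4: f′(-0.5) = -1; θ₄ = -0.5 − 0.25·(-1) = -0.25
f′(θ) at (-0.25) = -0.5

-0.5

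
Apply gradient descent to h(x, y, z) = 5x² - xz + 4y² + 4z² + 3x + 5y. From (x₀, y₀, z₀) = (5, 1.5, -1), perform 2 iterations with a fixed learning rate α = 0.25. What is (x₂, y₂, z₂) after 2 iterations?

∇h = (10x - z + 3, 8y + 5, -x + 8z)
Step 1: at (5, 1.5, -1), ∇h = (54, 17, -13) → (5, 1.5, -1) − 0.25·(54, 17, -13) = (-8.5, -2.75, 2.25)
Step 2: at (-8.5, -2.75, 2.25), ∇h = (-84.25, -17, 26.5) → (-8.5, -2.75, 2.25) − 0.25·(-84.25, -17, 26.5) = (12.5625, 1.5, -4.375)

(12.5625, 1.5, -4.375)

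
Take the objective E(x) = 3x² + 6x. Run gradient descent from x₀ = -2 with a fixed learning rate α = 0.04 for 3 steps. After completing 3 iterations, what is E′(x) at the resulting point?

E′(x) = 6x + 6
Step 1: E′(-2) = -6; x₁ = -2 − 0.04·(-6) = -1.76
Step 2: E′(-1.76) = -4.56; x₂ = -1.76 − 0.04·(-4.56) = -1.5776
Step 3: E′(-1.5776) = -3.4656; x₃ = -1.5776 − 0.04·(-3.4656) = -1.438976
E′(x) at (-1.438976) = -2.633856

-2.633856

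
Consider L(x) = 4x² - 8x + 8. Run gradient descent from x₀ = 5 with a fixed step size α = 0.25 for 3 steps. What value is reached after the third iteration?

-3

L′(x) = 8x - 8
Step 1: L′(5) = 32; x₁ = 5 − 0.25·32 = -3
Step 2: L′(-3) = -32; x₂ = -3 − 0.25·(-32) = 5
Step 3: L′(5) = 32; x₃ = 5 − 0.25·32 = -3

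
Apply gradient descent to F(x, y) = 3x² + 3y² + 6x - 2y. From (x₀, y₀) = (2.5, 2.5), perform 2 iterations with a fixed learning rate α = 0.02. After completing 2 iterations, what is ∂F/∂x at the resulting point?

16.2624

∇F = (6x + 6, 6y - 2)
(x₁, y₁) = (2.5, 2.5) − 0.02·(21, 13) = (2.08, 2.24)
(x₂, y₂) = (2.08, 2.24) − 0.02·(18.48, 11.44) = (1.7104, 2.0112)
∂F/∂x at (1.7104, 2.0112) = 16.2624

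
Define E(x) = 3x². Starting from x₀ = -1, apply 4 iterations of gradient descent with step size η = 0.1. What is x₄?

-0.0256

E′(x) = 6x
x₁ = -1 − 0.1·(-6) = -0.4
x₂ = -0.4 − 0.1·(-2.4) = -0.16
x₃ = -0.16 − 0.1·(-0.96) = -0.064
x₄ = -0.064 − 0.1·(-0.384) = -0.0256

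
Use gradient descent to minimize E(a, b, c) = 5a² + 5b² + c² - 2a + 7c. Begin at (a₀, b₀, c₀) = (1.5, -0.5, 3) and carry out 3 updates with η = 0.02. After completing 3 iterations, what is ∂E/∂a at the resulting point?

6.656

∇E = (10a - 2, 10b, 2c + 7)
(a₁, b₁, c₁) = (1.5, -0.5, 3) − 0.02·(13, -5, 13) = (1.24, -0.4, 2.74)
(a₂, b₂, c₂) = (1.24, -0.4, 2.74) − 0.02·(10.4, -4, 12.48) = (1.032, -0.32, 2.4904)
(a₃, b₃, c₃) = (1.032, -0.32, 2.4904) − 0.02·(8.32, -3.2, 11.9808) = (0.8656, -0.256, 2.250784)
∂E/∂a at (0.8656, -0.256, 2.250784) = 6.656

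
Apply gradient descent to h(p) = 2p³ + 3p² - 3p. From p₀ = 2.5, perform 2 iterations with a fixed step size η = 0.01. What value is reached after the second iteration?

h′(p) = 6p² + 6p - 3
p₁ = 2.5 − 0.01·49.5 = 2.005
p₂ = 2.005 − 0.01·33.15015 = 1.6734985

1.6734985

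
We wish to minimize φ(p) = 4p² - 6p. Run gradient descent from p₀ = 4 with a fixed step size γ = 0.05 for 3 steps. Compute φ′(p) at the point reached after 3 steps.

φ′(p) = 8p - 6
Step 1: φ′(4) = 26; p₁ = 4 − 0.05·26 = 2.7
Step 2: φ′(2.7) = 15.6; p₂ = 2.7 − 0.05·15.6 = 1.92
Step 3: φ′(1.92) = 9.36; p₃ = 1.92 − 0.05·9.36 = 1.452
φ′(p) at (1.452) = 5.616

5.616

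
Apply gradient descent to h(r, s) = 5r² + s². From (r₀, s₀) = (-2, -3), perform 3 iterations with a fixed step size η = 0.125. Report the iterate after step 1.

∇h = (10r, 2s)
Step 1: at (-2, -3), ∇h = (-20, -6) → (-2, -3) − 0.125·(-20, -6) = (0.5, -2.25)

(0.5, -2.25)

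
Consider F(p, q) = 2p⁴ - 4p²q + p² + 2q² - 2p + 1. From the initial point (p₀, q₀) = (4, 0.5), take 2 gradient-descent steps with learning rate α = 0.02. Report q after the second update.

∇F = (8p³ - 8pq + 2p - 2, -4p² + 4q)
Step 1: at (4, 0.5), ∇F = (502, -62) → (4, 0.5) − 0.02·(502, -62) = (-6.04, 1.74)
Step 2: at (-6.04, 1.74), ∇F = (-1692.794112, -138.9664) → (-6.04, 1.74) − 0.02·(-1692.794112, -138.9664) = (27.81588224, 4.519328)
q = 4.519328

4.519328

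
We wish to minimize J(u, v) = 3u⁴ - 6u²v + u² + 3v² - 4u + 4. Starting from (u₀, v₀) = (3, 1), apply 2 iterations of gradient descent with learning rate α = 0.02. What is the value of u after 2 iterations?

1.34336

∇J = (12u³ - 12uv + 2u - 4, -6u² + 6v)
Step 1: at (3, 1), ∇J = (290, -48) → (3, 1) − 0.02·(290, -48) = (-2.8, 1.96)
Step 2: at (-2.8, 1.96), ∇J = (-207.168, -35.28) → (-2.8, 1.96) − 0.02·(-207.168, -35.28) = (1.34336, 2.6656)
u = 1.34336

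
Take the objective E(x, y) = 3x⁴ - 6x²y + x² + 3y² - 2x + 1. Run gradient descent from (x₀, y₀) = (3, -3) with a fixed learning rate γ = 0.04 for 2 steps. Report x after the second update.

∇E = (12x³ - 12xy + 2x - 2, -6x² + 6y)
Step 1: at (3, -3), ∇E = (436, -72) → (3, -3) − 0.04·(436, -72) = (-14.44, -0.12)
Step 2: at (-14.44, -0.12), ∇E = (-36182.910208, -1251.8016) → (-14.44, -0.12) − 0.04·(-36182.910208, -1251.8016) = (1432.87640832, 49.952064)
x = 1432.87640832

1432.87640832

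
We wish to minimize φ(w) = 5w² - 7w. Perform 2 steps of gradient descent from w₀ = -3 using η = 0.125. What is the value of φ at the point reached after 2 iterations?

-2.1826171875

φ′(w) = 10w - 7
Step 1: φ′(-3) = -37; w₁ = -3 − 0.125·(-37) = 1.625
Step 2: φ′(1.625) = 9.25; w₂ = 1.625 − 0.125·9.25 = 0.46875
φ(0.46875) = -2.1826171875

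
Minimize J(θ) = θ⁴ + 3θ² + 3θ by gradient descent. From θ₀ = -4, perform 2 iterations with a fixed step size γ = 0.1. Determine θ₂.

J′(θ) = 4θ³ + 6θ + 3
θ₁ = -4 − 0.1·(-277) = 23.7
θ₂ = 23.7 − 0.1·53393.412 = -5315.6412

-5315.6412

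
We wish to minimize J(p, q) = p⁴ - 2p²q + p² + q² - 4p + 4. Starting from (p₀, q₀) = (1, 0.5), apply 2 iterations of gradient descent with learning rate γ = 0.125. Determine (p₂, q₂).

(1.0625, 0.71875)

∇J = (4p³ - 4pq + 2p - 4, -2p² + 2q)
(p₁, q₁) = (1, 0.5) − 0.125·(0, -1) = (1, 0.625)
(p₂, q₂) = (1, 0.625) − 0.125·(-0.5, -0.75) = (1.0625, 0.71875)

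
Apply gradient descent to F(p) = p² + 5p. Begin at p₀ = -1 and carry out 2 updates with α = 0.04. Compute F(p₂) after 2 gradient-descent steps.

F′(p) = 2p + 5
p₁ = -1 − 0.04·3 = -1.12
p₂ = -1.12 − 0.04·2.76 = -1.2304
F(-1.2304) = -4.63811584

-4.63811584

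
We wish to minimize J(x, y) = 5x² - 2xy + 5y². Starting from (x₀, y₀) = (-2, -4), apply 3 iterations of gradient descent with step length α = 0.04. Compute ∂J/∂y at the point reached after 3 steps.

-9.233664

∇J = (10x - 2y, -2x + 10y)
(x₁, y₁) = (-2, -4) − 0.04·(-12, -36) = (-1.52, -2.56)
(x₂, y₂) = (-1.52, -2.56) − 0.04·(-10.08, -22.56) = (-1.1168, -1.6576)
(x₃, y₃) = (-1.1168, -1.6576) − 0.04·(-7.8528, -14.3424) = (-0.802688, -1.083904)
∂J/∂y at (-0.802688, -1.083904) = -9.233664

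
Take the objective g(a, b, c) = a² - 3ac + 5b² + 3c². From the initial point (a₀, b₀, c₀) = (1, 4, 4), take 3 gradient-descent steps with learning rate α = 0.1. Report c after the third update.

1.195

∇g = (2a - 3c, 10b, -3a + 6c)
(a₁, b₁, c₁) = (1, 4, 4) − 0.1·(-10, 40, 21) = (2, 0, 1.9)
(a₂, b₂, c₂) = (2, 0, 1.9) − 0.1·(-1.7, 0, 5.4) = (2.17, 0, 1.36)
(a₃, b₃, c₃) = (2.17, 0, 1.36) − 0.1·(0.26, 0, 1.65) = (2.144, 0, 1.195)
c = 1.195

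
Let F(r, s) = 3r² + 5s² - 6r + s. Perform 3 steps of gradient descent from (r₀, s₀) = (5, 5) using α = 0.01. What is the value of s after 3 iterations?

∇F = (6r - 6, 10s + 1)
Step 1: at (5, 5), ∇F = (24, 51) → (5, 5) − 0.01·(24, 51) = (4.76, 4.49)
Step 2: at (4.76, 4.49), ∇F = (22.56, 45.9) → (4.76, 4.49) − 0.01·(22.56, 45.9) = (4.5344, 4.031)
Step 3: at (4.5344, 4.031), ∇F = (21.2064, 41.31) → (4.5344, 4.031) − 0.01·(21.2064, 41.31) = (4.322336, 3.6179)
s = 3.6179

3.6179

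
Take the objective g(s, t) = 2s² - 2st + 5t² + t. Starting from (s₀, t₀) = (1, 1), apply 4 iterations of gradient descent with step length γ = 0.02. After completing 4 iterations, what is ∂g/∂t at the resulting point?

3.95242496

∇g = (4s - 2t, -2s + 10t + 1)
(s₁, t₁) = (1, 1) − 0.02·(2, 9) = (0.96, 0.82)
(s₂, t₂) = (0.96, 0.82) − 0.02·(2.2, 7.28) = (0.916, 0.6744)
(s₃, t₃) = (0.916, 0.6744) − 0.02·(2.3152, 5.912) = (0.869696, 0.55616)
(s₄, t₄) = (0.869696, 0.55616) − 0.02·(2.366464, 4.822208) = (0.82236672, 0.45971584)
∂g/∂t at (0.82236672, 0.45971584) = 3.95242496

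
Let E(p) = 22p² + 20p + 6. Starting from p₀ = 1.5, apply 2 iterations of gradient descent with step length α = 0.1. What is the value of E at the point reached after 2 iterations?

11232.7512

E′(p) = 44p + 20
Step 1: E′(1.5) = 86; p₁ = 1.5 − 0.1·86 = -7.1
Step 2: E′(-7.1) = -292.4; p₂ = -7.1 − 0.1·(-292.4) = 22.14
E(22.14) = 11232.7512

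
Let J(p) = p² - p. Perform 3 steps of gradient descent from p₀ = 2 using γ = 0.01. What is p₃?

1.911788

J′(p) = 2p - 1
p₁ = 2 − 0.01·3 = 1.97
p₂ = 1.97 − 0.01·2.94 = 1.9406
p₃ = 1.9406 − 0.01·2.8812 = 1.911788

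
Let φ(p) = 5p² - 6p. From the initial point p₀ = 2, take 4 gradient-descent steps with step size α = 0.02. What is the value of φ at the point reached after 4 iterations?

φ′(p) = 10p - 6
Step 1: φ′(2) = 14; p₁ = 2 − 0.02·14 = 1.72
Step 2: φ′(1.72) = 11.2; p₂ = 1.72 − 0.02·11.2 = 1.496
Step 3: φ′(1.496) = 8.96; p₃ = 1.496 − 0.02·8.96 = 1.3168
Step 4: φ′(1.3168) = 7.168; p₄ = 1.3168 − 0.02·7.168 = 1.17344
φ(1.17344) = -0.155832832

-0.155832832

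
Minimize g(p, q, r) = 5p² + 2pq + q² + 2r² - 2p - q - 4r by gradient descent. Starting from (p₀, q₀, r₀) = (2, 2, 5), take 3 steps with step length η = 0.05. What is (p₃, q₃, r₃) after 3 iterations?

(0.148, 1.312, 3.048)

∇g = (10p + 2q - 2, 2p + 2q - 1, 4r - 4)
Step 1: at (2, 2, 5), ∇g = (22, 7, 16) → (2, 2, 5) − 0.05·(22, 7, 16) = (0.9, 1.65, 4.2)
Step 2: at (0.9, 1.65, 4.2), ∇g = (10.3, 4.1, 12.8) → (0.9, 1.65, 4.2) − 0.05·(10.3, 4.1, 12.8) = (0.385, 1.445, 3.56)
Step 3: at (0.385, 1.445, 3.56), ∇g = (4.74, 2.66, 10.24) → (0.385, 1.445, 3.56) − 0.05·(4.74, 2.66, 10.24) = (0.148, 1.312, 3.048)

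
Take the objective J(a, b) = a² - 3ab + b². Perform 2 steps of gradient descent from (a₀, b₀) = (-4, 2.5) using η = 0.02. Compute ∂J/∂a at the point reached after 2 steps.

∇J = (2a - 3b, -3a + 2b)
Step 1: at (-4, 2.5), ∇J = (-15.5, 17) → (-4, 2.5) − 0.02·(-15.5, 17) = (-3.69, 2.16)
Step 2: at (-3.69, 2.16), ∇J = (-13.86, 15.39) → (-3.69, 2.16) − 0.02·(-13.86, 15.39) = (-3.4128, 1.8522)
∂J/∂a at (-3.4128, 1.8522) = -12.3822

-12.3822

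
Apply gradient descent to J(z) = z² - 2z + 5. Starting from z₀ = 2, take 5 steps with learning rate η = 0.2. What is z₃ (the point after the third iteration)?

1.216

J′(z) = 2z - 2
z₁ = 2 − 0.2·2 = 1.6
z₂ = 1.6 − 0.2·1.2 = 1.36
z₃ = 1.36 − 0.2·0.72 = 1.216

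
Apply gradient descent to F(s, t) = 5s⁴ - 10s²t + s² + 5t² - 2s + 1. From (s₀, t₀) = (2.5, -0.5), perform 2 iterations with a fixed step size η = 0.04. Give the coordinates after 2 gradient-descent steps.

∇F = (20s³ - 20st + 2s - 2, -10s² + 10t)
(s₁, t₁) = (2.5, -0.5) − 0.04·(340.5, -67.5) = (-11.12, 2.2)
(s₂, t₂) = (-11.12, 2.2) − 0.04·(-27035.69856, -1214.544) = (1070.3079424, 50.78176)

(1070.3079424, 50.78176)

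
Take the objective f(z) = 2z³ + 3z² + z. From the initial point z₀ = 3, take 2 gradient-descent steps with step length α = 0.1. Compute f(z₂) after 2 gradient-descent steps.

f′(z) = 6z² + 6z + 1
z₁ = 3 − 0.1·73 = -4.3
z₂ = -4.3 − 0.1·86.14 = -12.914
f(-12.914) = -3819.971427888

-3819.971427888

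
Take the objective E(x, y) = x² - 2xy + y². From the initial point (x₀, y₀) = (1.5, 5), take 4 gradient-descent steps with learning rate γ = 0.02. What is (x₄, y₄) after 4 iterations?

(1.99631232, 4.50368768)

∇E = (2x - 2y, -2x + 2y)
Step 1: at (1.5, 5), ∇E = (-7, 7) → (1.5, 5) − 0.02·(-7, 7) = (1.64, 4.86)
Step 2: at (1.64, 4.86), ∇E = (-6.44, 6.44) → (1.64, 4.86) − 0.02·(-6.44, 6.44) = (1.7688, 4.7312)
Step 3: at (1.7688, 4.7312), ∇E = (-5.9248, 5.9248) → (1.7688, 4.7312) − 0.02·(-5.9248, 5.9248) = (1.887296, 4.612704)
Step 4: at (1.887296, 4.612704), ∇E = (-5.450816, 5.450816) → (1.887296, 4.612704) − 0.02·(-5.450816, 5.450816) = (1.99631232, 4.50368768)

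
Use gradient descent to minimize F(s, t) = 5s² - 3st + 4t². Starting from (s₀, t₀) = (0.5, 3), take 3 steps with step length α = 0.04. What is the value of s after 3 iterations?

0.569664

∇F = (10s - 3t, -3s + 8t)
(s₁, t₁) = (0.5, 3) − 0.04·(-4, 22.5) = (0.66, 2.1)
(s₂, t₂) = (0.66, 2.1) − 0.04·(0.3, 14.82) = (0.648, 1.5072)
(s₃, t₃) = (0.648, 1.5072) − 0.04·(1.9584, 10.1136) = (0.569664, 1.102656)
s = 0.569664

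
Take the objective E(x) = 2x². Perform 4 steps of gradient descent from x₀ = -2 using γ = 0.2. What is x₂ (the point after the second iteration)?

-0.08

E′(x) = 4x
Step 1: E′(-2) = -8; x₁ = -2 − 0.2·(-8) = -0.4
Step 2: E′(-0.4) = -1.6; x₂ = -0.4 − 0.2·(-1.6) = -0.08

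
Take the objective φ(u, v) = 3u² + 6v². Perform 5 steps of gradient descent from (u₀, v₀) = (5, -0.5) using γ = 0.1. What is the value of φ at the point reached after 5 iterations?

∇φ = (6u, 12v)
(u₁, v₁) = (5, -0.5) − 0.1·(30, -6) = (2, 0.1)
(u₂, v₂) = (2, 0.1) − 0.1·(12, 1.2) = (0.8, -0.02)
(u₃, v₃) = (0.8, -0.02) − 0.1·(4.8, -0.24) = (0.32, 0.004)
(u₄, v₄) = (0.32, 0.004) − 0.1·(1.92, 0.048) = (0.128, -0.0008)
(u₅, v₅) = (0.128, -0.0008) − 0.1·(0.768, -0.0096) = (0.0512, 0.00016)
φ(0.0512, 0.00016) = 0.0078644736

0.0078644736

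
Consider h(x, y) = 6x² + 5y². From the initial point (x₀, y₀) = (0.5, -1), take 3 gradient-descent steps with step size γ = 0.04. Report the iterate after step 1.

(0.26, -0.6)

∇h = (12x, 10y)
(x₁, y₁) = (0.5, -1) − 0.04·(6, -10) = (0.26, -0.6)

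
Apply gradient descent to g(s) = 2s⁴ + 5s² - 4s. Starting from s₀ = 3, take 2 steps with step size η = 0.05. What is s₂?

297.0784

g′(s) = 8s³ + 10s - 4
Step 1: g′(3) = 242; s₁ = 3 − 0.05·242 = -9.1
Step 2: g′(-9.1) = -6123.568; s₂ = -9.1 − 0.05·(-6123.568) = 297.0784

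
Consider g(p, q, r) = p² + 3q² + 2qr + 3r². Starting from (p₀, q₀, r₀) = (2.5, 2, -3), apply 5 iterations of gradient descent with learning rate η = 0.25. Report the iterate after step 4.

(0.15625, -0.5, -0.5)

∇g = (2p, 6q + 2r, 2q + 6r)
Step 1: at (2.5, 2, -3), ∇g = (5, 6, -14) → (2.5, 2, -3) − 0.25·(5, 6, -14) = (1.25, 0.5, 0.5)
Step 2: at (1.25, 0.5, 0.5), ∇g = (2.5, 4, 4) → (1.25, 0.5, 0.5) − 0.25·(2.5, 4, 4) = (0.625, -0.5, -0.5)
Step 3: at (0.625, -0.5, -0.5), ∇g = (1.25, -4, -4) → (0.625, -0.5, -0.5) − 0.25·(1.25, -4, -4) = (0.3125, 0.5, 0.5)
Step 4: at (0.3125, 0.5, 0.5), ∇g = (0.625, 4, 4) → (0.3125, 0.5, 0.5) − 0.25·(0.625, 4, 4) = (0.15625, -0.5, -0.5)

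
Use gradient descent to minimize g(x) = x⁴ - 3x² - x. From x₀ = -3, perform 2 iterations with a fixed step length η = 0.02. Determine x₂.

g′(x) = 4x³ - 6x - 1
x₁ = -3 − 0.02·(-91) = -1.18
x₂ = -1.18 − 0.02·(-0.492128) = -1.17015744

-1.17015744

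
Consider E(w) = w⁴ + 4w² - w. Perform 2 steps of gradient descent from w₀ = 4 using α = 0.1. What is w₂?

6022.8492

E′(w) = 4w³ + 8w - 1
w₁ = 4 − 0.1·287 = -24.7
w₂ = -24.7 − 0.1·(-60475.492) = 6022.8492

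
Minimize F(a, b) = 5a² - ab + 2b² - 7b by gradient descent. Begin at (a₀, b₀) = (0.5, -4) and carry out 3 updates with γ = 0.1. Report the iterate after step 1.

(-0.4, -1.65)

∇F = (10a - b, -a + 4b - 7)
(a₁, b₁) = (0.5, -4) − 0.1·(9, -23.5) = (-0.4, -1.65)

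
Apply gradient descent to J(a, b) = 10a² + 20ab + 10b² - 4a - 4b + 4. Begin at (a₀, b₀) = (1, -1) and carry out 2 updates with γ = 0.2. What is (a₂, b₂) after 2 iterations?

∇J = (20a + 20b - 4, 20a + 20b - 4)
(a₁, b₁) = (1, -1) − 0.2·(-4, -4) = (1.8, -0.2)
(a₂, b₂) = (1.8, -0.2) − 0.2·(28, 28) = (-3.8, -5.8)

(-3.8, -5.8)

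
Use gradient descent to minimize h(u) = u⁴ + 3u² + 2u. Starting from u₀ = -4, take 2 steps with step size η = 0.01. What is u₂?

-1.09416608

h′(u) = 4u³ + 6u + 2
Step 1: h′(-4) = -278; u₁ = -4 − 0.01·(-278) = -1.22
Step 2: h′(-1.22) = -12.583392; u₂ = -1.22 − 0.01·(-12.583392) = -1.09416608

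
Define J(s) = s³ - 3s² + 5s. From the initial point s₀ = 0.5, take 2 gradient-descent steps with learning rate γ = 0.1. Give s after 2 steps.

J′(s) = 3s² - 6s + 5
s₁ = 0.5 − 0.1·2.75 = 0.225
s₂ = 0.225 − 0.1·3.801875 = -0.1551875

-0.1551875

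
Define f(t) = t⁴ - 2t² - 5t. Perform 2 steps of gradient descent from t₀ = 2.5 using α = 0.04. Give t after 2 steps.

0.86144

f′(t) = 4t³ - 4t - 5
Step 1: f′(2.5) = 47.5; t₁ = 2.5 − 0.04·47.5 = 0.6
Step 2: f′(0.6) = -6.536; t₂ = 0.6 − 0.04·(-6.536) = 0.86144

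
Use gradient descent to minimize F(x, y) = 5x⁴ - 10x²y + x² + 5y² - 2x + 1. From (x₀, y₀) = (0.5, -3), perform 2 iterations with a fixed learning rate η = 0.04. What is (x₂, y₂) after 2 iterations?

∇F = (20x³ - 20xy + 2x - 2, -10x² + 10y)
Step 1: at (0.5, -3), ∇F = (31.5, -32.5) → (0.5, -3) − 0.04·(31.5, -32.5) = (-0.76, -1.7)
Step 2: at (-0.76, -1.7), ∇F = (-38.13952, -22.776) → (-0.76, -1.7) − 0.04·(-38.13952, -22.776) = (0.7655808, -0.78896)

(0.7655808, -0.78896)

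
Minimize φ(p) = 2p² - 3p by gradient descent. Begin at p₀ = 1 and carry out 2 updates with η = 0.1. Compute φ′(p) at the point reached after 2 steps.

φ′(p) = 4p - 3
p₁ = 1 − 0.1·1 = 0.9
p₂ = 0.9 − 0.1·0.6 = 0.84
φ′(p) at (0.84) = 0.36

0.36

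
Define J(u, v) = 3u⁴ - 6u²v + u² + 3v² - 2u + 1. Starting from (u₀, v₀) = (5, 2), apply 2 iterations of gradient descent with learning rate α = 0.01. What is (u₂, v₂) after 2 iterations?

∇J = (12u³ - 12uv + 2u - 2, -6u² + 6v)
(u₁, v₁) = (5, 2) − 0.01·(1388, -138) = (-8.88, 3.38)
(u₂, v₂) = (-8.88, 3.38) − 0.01·(-8062.312064, -452.8464) = (71.74312064, 7.908464)

(71.74312064, 7.908464)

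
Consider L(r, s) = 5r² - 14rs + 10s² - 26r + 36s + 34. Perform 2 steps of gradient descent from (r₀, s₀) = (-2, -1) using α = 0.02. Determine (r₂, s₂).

(-1.0944, -2.2288)

∇L = (10r - 14s - 26, -14r + 20s + 36)
(r₁, s₁) = (-2, -1) − 0.02·(-32, 44) = (-1.36, -1.88)
(r₂, s₂) = (-1.36, -1.88) − 0.02·(-13.28, 17.44) = (-1.0944, -2.2288)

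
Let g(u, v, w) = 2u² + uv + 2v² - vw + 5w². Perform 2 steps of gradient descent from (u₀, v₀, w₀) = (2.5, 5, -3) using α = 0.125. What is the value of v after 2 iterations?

1

∇g = (4u + v, u + 4v - w, -v + 10w)
(u₁, v₁, w₁) = (2.5, 5, -3) − 0.125·(15, 25.5, -35) = (0.625, 1.8125, 1.375)
(u₂, v₂, w₂) = (0.625, 1.8125, 1.375) − 0.125·(4.3125, 6.5, 11.9375) = (0.0859375, 1, -0.1171875)
v = 1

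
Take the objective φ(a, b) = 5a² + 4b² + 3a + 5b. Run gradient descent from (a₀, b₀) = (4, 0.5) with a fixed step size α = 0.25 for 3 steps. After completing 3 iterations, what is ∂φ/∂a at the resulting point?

-145.125

∇φ = (10a + 3, 8b + 5)
(a₁, b₁) = (4, 0.5) − 0.25·(43, 9) = (-6.75, -1.75)
(a₂, b₂) = (-6.75, -1.75) − 0.25·(-64.5, -9) = (9.375, 0.5)
(a₃, b₃) = (9.375, 0.5) − 0.25·(96.75, 9) = (-14.8125, -1.75)
∂φ/∂a at (-14.8125, -1.75) = -145.125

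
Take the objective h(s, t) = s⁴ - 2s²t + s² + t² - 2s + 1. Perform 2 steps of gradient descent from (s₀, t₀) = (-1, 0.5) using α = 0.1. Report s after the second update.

∇h = (4s³ - 4st + 2s - 2, -2s² + 2t)
Step 1: at (-1, 0.5), ∇h = (-6, -1) → (-1, 0.5) − 0.1·(-6, -1) = (-0.4, 0.6)
Step 2: at (-0.4, 0.6), ∇h = (-2.096, 0.88) → (-0.4, 0.6) − 0.1·(-2.096, 0.88) = (-0.1904, 0.512)
s = -0.1904

-0.1904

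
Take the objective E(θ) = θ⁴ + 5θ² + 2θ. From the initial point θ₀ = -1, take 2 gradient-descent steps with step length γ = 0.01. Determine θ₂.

E′(θ) = 4θ³ + 10θ + 2
Step 1: E′(-1) = -12; θ₁ = -1 − 0.01·(-12) = -0.88
Step 2: E′(-0.88) = -9.525888; θ₂ = -0.88 − 0.01·(-9.525888) = -0.78474112

-0.78474112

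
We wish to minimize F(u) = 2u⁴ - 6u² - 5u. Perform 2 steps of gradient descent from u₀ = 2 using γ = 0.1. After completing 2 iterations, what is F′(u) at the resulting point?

F′(u) = 8u³ - 12u - 5
Step 1: F′(2) = 35; u₁ = 2 − 0.1·35 = -1.5
Step 2: F′(-1.5) = -14; u₂ = -1.5 − 0.1·(-14) = -0.1
F′(u) at (-0.1) = -3.808

-3.808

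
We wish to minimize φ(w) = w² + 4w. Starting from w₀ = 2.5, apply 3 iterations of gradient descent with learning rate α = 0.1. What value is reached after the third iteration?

0.304

φ′(w) = 2w + 4
Step 1: φ′(2.5) = 9; w₁ = 2.5 − 0.1·9 = 1.6
Step 2: φ′(1.6) = 7.2; w₂ = 1.6 − 0.1·7.2 = 0.88
Step 3: φ′(0.88) = 5.76; w₃ = 0.88 − 0.1·5.76 = 0.304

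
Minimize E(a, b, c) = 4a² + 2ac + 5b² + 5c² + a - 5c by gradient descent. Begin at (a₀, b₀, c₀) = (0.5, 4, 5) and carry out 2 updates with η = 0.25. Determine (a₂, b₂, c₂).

(6.25, 9, 12.625)

∇E = (8a + 2c + 1, 10b, 2a + 10c - 5)
(a₁, b₁, c₁) = (0.5, 4, 5) − 0.25·(15, 40, 46) = (-3.25, -6, -6.5)
(a₂, b₂, c₂) = (-3.25, -6, -6.5) − 0.25·(-38, -60, -76.5) = (6.25, 9, 12.625)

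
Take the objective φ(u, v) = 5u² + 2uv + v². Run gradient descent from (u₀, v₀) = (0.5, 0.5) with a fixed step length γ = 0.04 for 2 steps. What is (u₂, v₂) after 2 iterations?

(0.1224, 0.3656)

∇φ = (10u + 2v, 2u + 2v)
(u₁, v₁) = (0.5, 0.5) − 0.04·(6, 2) = (0.26, 0.42)
(u₂, v₂) = (0.26, 0.42) − 0.04·(3.44, 1.36) = (0.1224, 0.3656)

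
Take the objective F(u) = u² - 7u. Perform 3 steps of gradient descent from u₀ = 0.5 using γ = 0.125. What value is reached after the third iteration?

2.234375

F′(u) = 2u - 7
u₁ = 0.5 − 0.125·(-6) = 1.25
u₂ = 1.25 − 0.125·(-4.5) = 1.8125
u₃ = 1.8125 − 0.125·(-3.375) = 2.234375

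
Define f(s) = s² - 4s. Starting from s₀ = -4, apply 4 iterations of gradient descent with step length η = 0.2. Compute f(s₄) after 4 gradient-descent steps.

-3.39533824

f′(s) = 2s - 4
Step 1: f′(-4) = -12; s₁ = -4 − 0.2·(-12) = -1.6
Step 2: f′(-1.6) = -7.2; s₂ = -1.6 − 0.2·(-7.2) = -0.16
Step 3: f′(-0.16) = -4.32; s₃ = -0.16 − 0.2·(-4.32) = 0.704
Step 4: f′(0.704) = -2.592; s₄ = 0.704 − 0.2·(-2.592) = 1.2224
f(1.2224) = -3.39533824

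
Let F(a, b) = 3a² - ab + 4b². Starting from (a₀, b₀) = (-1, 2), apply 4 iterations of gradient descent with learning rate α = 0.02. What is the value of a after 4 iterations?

-0.49961936

∇F = (6a - b, -a + 8b)
Step 1: at (-1, 2), ∇F = (-8, 17) → (-1, 2) − 0.02·(-8, 17) = (-0.84, 1.66)
Step 2: at (-0.84, 1.66), ∇F = (-6.7, 14.12) → (-0.84, 1.66) − 0.02·(-6.7, 14.12) = (-0.706, 1.3776)
Step 3: at (-0.706, 1.3776), ∇F = (-5.6136, 11.7268) → (-0.706, 1.3776) − 0.02·(-5.6136, 11.7268) = (-0.593728, 1.143064)
Step 4: at (-0.593728, 1.143064), ∇F = (-4.705432, 9.73824) → (-0.593728, 1.143064) − 0.02·(-4.705432, 9.73824) = (-0.49961936, 0.9482992)
a = -0.49961936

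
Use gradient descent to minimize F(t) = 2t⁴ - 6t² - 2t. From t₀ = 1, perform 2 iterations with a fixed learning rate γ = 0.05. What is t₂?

F′(t) = 8t³ - 12t - 2
t₁ = 1 − 0.05·(-6) = 1.3
t₂ = 1.3 − 0.05·(-0.024) = 1.3012

1.3012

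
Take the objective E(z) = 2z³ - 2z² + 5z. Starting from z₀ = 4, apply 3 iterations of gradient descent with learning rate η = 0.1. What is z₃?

-242.4915

E′(z) = 6z² - 4z + 5
Step 1: E′(4) = 85; z₁ = 4 − 0.1·85 = -4.5
Step 2: E′(-4.5) = 144.5; z₂ = -4.5 − 0.1·144.5 = -18.95
Step 3: E′(-18.95) = 2235.415; z₃ = -18.95 − 0.1·2235.415 = -242.4915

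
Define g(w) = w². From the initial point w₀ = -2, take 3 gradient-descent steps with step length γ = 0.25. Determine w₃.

-0.25

g′(w) = 2w
Step 1: g′(-2) = -4; w₁ = -2 − 0.25·(-4) = -1
Step 2: g′(-1) = -2; w₂ = -1 − 0.25·(-2) = -0.5
Step 3: g′(-0.5) = -1; w₃ = -0.5 − 0.25·(-1) = -0.25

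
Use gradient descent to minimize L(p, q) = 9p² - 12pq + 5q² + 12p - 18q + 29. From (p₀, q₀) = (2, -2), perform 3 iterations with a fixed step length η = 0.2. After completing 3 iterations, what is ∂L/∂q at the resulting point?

4490.288

∇L = (18p - 12q + 12, -12p + 10q - 18)
(p₁, q₁) = (2, -2) − 0.2·(72, -62) = (-12.4, 10.4)
(p₂, q₂) = (-12.4, 10.4) − 0.2·(-336, 234.8) = (54.8, -36.56)
(p₃, q₃) = (54.8, -36.56) − 0.2·(1437.12, -1041.2) = (-232.624, 171.68)
∂L/∂q at (-232.624, 171.68) = 4490.288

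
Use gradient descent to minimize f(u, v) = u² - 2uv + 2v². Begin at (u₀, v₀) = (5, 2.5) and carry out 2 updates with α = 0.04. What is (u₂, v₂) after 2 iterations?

(4.616, 2.484)

∇f = (2u - 2v, -2u + 4v)
Step 1: at (5, 2.5), ∇f = (5, 0) → (5, 2.5) − 0.04·(5, 0) = (4.8, 2.5)
Step 2: at (4.8, 2.5), ∇f = (4.6, 0.4) → (4.8, 2.5) − 0.04·(4.6, 0.4) = (4.616, 2.484)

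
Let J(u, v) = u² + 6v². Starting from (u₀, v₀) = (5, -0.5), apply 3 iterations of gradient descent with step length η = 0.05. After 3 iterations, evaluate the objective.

∇J = (2u, 12v)
Step 1: at (5, -0.5), ∇J = (10, -6) → (5, -0.5) − 0.05·(10, -6) = (4.5, -0.2)
Step 2: at (4.5, -0.2), ∇J = (9, -2.4) → (4.5, -0.2) − 0.05·(9, -2.4) = (4.05, -0.08)
Step 3: at (4.05, -0.08), ∇J = (8.1, -0.96) → (4.05, -0.08) − 0.05·(8.1, -0.96) = (3.645, -0.032)
J(3.645, -0.032) = 13.292169

13.292169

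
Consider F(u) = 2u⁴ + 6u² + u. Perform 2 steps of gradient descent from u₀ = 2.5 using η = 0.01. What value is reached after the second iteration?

0.75075328

F′(u) = 8u³ + 12u + 1
u₁ = 2.5 − 0.01·156 = 0.94
u₂ = 0.94 − 0.01·18.924672 = 0.75075328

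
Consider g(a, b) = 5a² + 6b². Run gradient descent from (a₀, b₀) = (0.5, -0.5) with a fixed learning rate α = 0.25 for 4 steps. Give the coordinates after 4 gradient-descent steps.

∇g = (10a, 12b)
(a₁, b₁) = (0.5, -0.5) − 0.25·(5, -6) = (-0.75, 1)
(a₂, b₂) = (-0.75, 1) − 0.25·(-7.5, 12) = (1.125, -2)
(a₃, b₃) = (1.125, -2) − 0.25·(11.25, -24) = (-1.6875, 4)
(a₄, b₄) = (-1.6875, 4) − 0.25·(-16.875, 48) = (2.53125, -8)

(2.53125, -8)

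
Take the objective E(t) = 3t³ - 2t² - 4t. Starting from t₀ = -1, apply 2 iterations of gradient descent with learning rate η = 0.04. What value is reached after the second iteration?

-2.083456

E′(t) = 9t² - 4t - 4
Step 1: E′(-1) = 9; t₁ = -1 − 0.04·9 = -1.36
Step 2: E′(-1.36) = 18.0864; t₂ = -1.36 − 0.04·18.0864 = -2.083456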